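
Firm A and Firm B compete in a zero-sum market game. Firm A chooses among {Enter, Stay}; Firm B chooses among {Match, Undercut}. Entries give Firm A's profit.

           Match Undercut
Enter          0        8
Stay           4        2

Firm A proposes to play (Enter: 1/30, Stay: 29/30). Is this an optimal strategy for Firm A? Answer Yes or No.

Against Match this mix gives (1/30)·0 + (29/30)·4 = 58/15.
Against Undercut this mix gives (1/30)·8 + (29/30)·2 = 11/5.
Firm B will play Undercut, holding Firm A to 11/5. Shifting weight toward the row that does better against Undercut would raise this floor (the equalizing mix achieves 16/5 against both Undercut and Match), so the proposed strategy is not optimal.

No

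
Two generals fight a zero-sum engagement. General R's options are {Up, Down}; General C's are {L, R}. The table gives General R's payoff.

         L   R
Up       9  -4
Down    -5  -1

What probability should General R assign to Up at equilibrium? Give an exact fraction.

4/17

Row minima: Up → -4, Down → -5; maximin = -4.
Column maxima: L → 9, R → -1; minimax = -1.
-4 ≠ -1, so there is no saddle point; optimal play is mixed.
Let General R play Up with probability p. Expected payoff against L: 9p + (-5)(1−p) = 14p − 5; against R: (-4)p + (-1)(1−p) = −3p − 1.
Setting these equal: 14p − 5 = −3p − 1 ⇒ 17p = 4 ⇒ p = 4/17, and the value is (14)·(4/17) − 5 = -29/17.
For General C: with q = P(L), equating Up's and Down's payoffs gives 13q − 4 = −4q − 1 ⇒ q = 3/17.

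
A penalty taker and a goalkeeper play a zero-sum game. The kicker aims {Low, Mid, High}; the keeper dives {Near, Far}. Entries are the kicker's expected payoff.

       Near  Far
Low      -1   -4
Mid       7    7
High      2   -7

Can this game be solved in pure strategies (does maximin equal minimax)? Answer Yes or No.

Row minima: Low → -4, Mid → 7, High → -7; maximin = 7.
Column maxima: Near → 7, Far → 7; minimax = 7.
maximin = minimax = 7, so a saddle point exists.

Yes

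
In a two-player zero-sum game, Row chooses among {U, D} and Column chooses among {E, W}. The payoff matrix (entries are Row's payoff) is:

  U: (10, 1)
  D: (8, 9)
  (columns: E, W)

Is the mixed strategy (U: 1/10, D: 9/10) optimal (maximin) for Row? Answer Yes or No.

Yes

Against E this mix gives (1/10)·10 + (9/10)·8 = 41/5.
Against W this mix gives (1/10)·1 + (9/10)·9 = 41/5.
All of Column's active replies (E, W) yield 41/5, and no column does worse for Row. The mix makes Column indifferent and guarantees 41/5, so it is optimal.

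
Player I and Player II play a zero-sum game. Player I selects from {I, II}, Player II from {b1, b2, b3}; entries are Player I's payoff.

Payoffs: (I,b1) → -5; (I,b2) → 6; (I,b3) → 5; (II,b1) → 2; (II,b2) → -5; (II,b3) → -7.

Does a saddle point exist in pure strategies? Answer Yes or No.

Row minima: I → -5, II → -7; maximin = -5.
Column maxima: b1 → 2, b2 → 6, b3 → 5; minimax = 2.
-5 ≠ 2, so no pure-strategy equilibrium exists.

No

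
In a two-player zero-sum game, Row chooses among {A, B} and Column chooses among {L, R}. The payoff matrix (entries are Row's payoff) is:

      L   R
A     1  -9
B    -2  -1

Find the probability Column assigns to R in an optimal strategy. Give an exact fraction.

Row minima: A → -9, B → -2; maximin = -2.
Column maxima: L → 1, R → -1; minimax = -1.
-2 ≠ -1, so there is no saddle point; optimal play is mixed.
Let Row play A with probability p. Expected payoff against L: 1p + (-2)(1−p) = 3p − 2; against R: (-9)p + (-1)(1−p) = −8p − 1.
Setting these equal: 3p − 2 = −8p − 1 ⇒ 11p = 1 ⇒ p = 1/11, and the value is (3)·(1/11) − 2 = -19/11.
For Column: with q = P(L), equating A's and B's payoffs gives 10q − 9 = −q − 1 ⇒ q = 8/11.

3/11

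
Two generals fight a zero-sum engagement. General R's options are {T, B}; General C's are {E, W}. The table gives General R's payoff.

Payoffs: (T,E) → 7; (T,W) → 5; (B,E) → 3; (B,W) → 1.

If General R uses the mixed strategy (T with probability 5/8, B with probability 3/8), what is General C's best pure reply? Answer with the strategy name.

W

If General C plays E, General R's expected payoff is (5/8)·7 + (3/8)·3 = 11/2.
If General C plays W, General R's expected payoff is (5/8)·5 + (3/8)·1 = 7/2.
General C minimizes General R's payoff; the smallest is 7/2, so the best response is W.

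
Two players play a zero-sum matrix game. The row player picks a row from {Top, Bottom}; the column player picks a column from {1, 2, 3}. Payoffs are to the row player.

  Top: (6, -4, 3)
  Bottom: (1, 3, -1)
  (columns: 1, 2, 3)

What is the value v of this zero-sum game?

Row minima: Top → -4, Bottom → -1; maximin = -1.
Column maxima: 1 → 6, 2 → 3, 3 → 3; minimax = 3.
-1 ≠ 3, so there is no saddle point; optimal play is mixed.
1 is strictly dominated by 3 (it gives the row player strictly more in every row), so the column player never plays it.
On the remaining 2×2 (Top, Bottom vs 2, 3):
Let the row player play Top with probability p. Expected payoff against 2: (-4)p + 3(1−p) = −7p + 3; against 3: 3p + (-1)(1−p) = 4p − 1.
Setting these equal: −7p + 3 = 4p − 1 ⇒ −11p = -4 ⇒ p = 4/11, and the value is (-7)·(4/11) + 3 = 5/11.
For the column player: with q = P(2), equating Top's and Bottom's payoffs gives −7q + 3 = 4q − 1 ⇒ q = 4/11.

5/11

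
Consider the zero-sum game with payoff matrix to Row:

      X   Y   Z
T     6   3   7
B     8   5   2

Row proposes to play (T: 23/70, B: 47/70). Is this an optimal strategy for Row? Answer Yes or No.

Against X this mix gives (23/70)·6 + (47/70)·8 = 257/35.
Against Y this mix gives (23/70)·3 + (47/70)·5 = 152/35.
Against Z this mix gives (23/70)·7 + (47/70)·2 = 51/14.
Column will play Z, holding Row to 51/14. Shifting weight toward the row that does better against Z would raise this floor (the equalizing mix achieves 29/7 against both Z and Y), so the proposed strategy is not optimal.

No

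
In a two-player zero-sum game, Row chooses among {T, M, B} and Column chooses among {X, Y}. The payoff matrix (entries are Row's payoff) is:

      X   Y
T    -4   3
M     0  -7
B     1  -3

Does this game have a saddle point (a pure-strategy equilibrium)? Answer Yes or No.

No

Row minima: T → -4, M → -7, B → -3; maximin = -3.
Column maxima: X → 1, Y → 3; minimax = 1.
-3 ≠ 1, so no pure-strategy equilibrium exists.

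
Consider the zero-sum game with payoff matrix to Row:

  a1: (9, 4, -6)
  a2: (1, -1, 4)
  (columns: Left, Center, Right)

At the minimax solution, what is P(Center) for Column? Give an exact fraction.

Row minima: a1 → -6, a2 → -1; maximin = -1.
Column maxima: Left → 9, Center → 4, Right → 4; minimax = 4.
-1 ≠ 4, so there is no saddle point; optimal play is mixed.
Left is strictly dominated by Center (it gives Row strictly more in every row), so Column never plays it.
On the remaining 2×2 (a1, a2 vs Center, Right):
Let Row play a1 with probability p. Expected payoff against Center: 4p + (-1)(1−p) = 5p − 1; against Right: (-6)p + 4(1−p) = −10p + 4.
Setting these equal: 5p − 1 = −10p + 4 ⇒ 15p = 5 ⇒ p = 1/3, and the value is (5)·(1/3) − 1 = 2/3.
For Column: with q = P(Center), equating a1's and a2's payoffs gives 10q − 6 = −5q + 4 ⇒ q = 2/3.

2/3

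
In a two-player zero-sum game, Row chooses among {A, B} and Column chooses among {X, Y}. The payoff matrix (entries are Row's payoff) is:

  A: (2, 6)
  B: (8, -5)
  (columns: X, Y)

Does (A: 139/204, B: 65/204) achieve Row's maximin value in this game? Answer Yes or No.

Against X this mix gives (139/204)·2 + (65/204)·8 = 133/34.
Against Y this mix gives (139/204)·6 + (65/204)·(-5) = 509/204.
Column will play Y, holding Row to 509/204. Shifting weight toward the row that does better against Y would raise this floor (the equalizing mix achieves 58/17 against both Y and X), so the proposed strategy is not optimal.

No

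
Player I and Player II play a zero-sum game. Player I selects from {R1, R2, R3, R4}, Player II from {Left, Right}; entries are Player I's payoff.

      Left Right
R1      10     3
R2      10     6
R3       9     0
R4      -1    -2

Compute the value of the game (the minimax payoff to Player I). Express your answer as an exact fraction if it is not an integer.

6

Row minima: R1 → 3, R2 → 6, R3 → 0, R4 → -2; maximin = 6.
Column maxima: Left → 10, Right → 6; minimax = 6.
Since maximin = minimax = 6, there is a saddle point and the value is 6.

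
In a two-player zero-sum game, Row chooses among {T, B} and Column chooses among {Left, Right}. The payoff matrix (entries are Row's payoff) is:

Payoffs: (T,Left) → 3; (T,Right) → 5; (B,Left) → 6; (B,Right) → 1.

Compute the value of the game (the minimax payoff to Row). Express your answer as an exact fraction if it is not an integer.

27/7

Row minima: T → 3, B → 1; maximin = 3.
Column maxima: Left → 6, Right → 5; minimax = 5.
3 ≠ 5, so there is no saddle point; optimal play is mixed.
Let Row play T with probability p. Expected payoff against Left: 3p + 6(1−p) = −3p + 6; against Right: 5p + 1(1−p) = 4p + 1.
Setting these equal: −3p + 6 = 4p + 1 ⇒ −7p = -5 ⇒ p = 5/7, and the value is (-3)·(5/7) + 6 = 27/7.
For Column: with q = P(Left), equating T's and B's payoffs gives −2q + 5 = 5q + 1 ⇒ q = 4/7.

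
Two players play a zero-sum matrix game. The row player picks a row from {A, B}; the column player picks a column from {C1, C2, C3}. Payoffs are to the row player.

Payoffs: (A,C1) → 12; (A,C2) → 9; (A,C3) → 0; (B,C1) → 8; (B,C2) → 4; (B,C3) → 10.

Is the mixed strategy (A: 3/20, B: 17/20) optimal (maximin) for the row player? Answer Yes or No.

Against C1 this mix gives (3/20)·12 + (17/20)·8 = 43/5.
Against C2 this mix gives (3/20)·9 + (17/20)·4 = 19/4.
Against C3 this mix gives (3/20)·0 + (17/20)·10 = 17/2.
The column player will play C2, holding the row player to 19/4. Shifting weight toward the row that does better against C2 would raise this floor (the equalizing mix achieves 6 against both C2 and C3), so the proposed strategy is not optimal.

No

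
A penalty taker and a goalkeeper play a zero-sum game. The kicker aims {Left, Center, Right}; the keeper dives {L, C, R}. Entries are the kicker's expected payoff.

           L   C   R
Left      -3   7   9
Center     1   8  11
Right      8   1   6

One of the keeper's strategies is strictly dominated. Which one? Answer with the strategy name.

R

C holds the kicker's payoff strictly below R in every row: 7 < 9, 8 < 11, 1 < 6.
So R is strictly dominated for the keeper.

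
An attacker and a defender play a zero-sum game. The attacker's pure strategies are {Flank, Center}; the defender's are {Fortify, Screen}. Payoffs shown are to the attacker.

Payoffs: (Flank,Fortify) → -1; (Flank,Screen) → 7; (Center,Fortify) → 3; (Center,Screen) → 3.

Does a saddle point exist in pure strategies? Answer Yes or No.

Yes

Row minima: Flank → -1, Center → 3; maximin = 3.
Column maxima: Fortify → 3, Screen → 7; minimax = 3.
maximin = minimax = 3, so a saddle point exists.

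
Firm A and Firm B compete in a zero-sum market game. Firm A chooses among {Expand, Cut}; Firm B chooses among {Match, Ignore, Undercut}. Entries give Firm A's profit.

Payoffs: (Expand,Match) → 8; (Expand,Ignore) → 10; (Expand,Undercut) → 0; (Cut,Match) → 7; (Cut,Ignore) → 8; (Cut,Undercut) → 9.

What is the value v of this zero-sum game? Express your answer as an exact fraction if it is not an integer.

36/5

Row minima: Expand → 0, Cut → 7; maximin = 7.
Column maxima: Match → 8, Ignore → 10, Undercut → 9; minimax = 8.
7 ≠ 8, so there is no saddle point; optimal play is mixed.
Ignore is strictly dominated by Match (it gives Firm A strictly more in every row), so Firm B never plays it.
On the remaining 2×2 (Expand, Cut vs Match, Undercut):
Let Firm A play Expand with probability p. Expected payoff against Match: 8p + 7(1−p) = p + 7; against Undercut: 0p + 9(1−p) = −9p + 9.
Setting these equal: p + 7 = −9p + 9 ⇒ 10p = 2 ⇒ p = 1/5, and the value is (1)·(1/5) + 7 = 36/5.
For Firm B: with q = P(Match), equating Expand's and Cut's payoffs gives 8q = −2q + 9 ⇒ q = 9/10.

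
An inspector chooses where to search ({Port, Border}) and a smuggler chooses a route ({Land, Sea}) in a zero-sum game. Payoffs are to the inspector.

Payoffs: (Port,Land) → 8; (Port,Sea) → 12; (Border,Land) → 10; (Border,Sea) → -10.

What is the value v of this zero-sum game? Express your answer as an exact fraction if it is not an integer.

25/3

Row minima: Port → 8, Border → -10; maximin = 8.
Column maxima: Land → 10, Sea → 12; minimax = 10.
8 ≠ 10, so there is no saddle point; optimal play is mixed.
Let the inspector play Port with probability p. Expected payoff against Land: 8p + 10(1−p) = −2p + 10; against Sea: 12p + (-10)(1−p) = 22p − 10.
Setting these equal: −2p + 10 = 22p − 10 ⇒ −24p = -20 ⇒ p = 5/6, and the value is (-2)·(5/6) + 10 = 25/3.
For the smuggler: with q = P(Land), equating Port's and Border's payoffs gives −4q + 12 = 20q − 10 ⇒ q = 11/12.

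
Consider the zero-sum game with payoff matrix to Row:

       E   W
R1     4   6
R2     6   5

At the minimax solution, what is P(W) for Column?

Row minima: R1 → 4, R2 → 5; maximin = 5.
Column maxima: E → 6, W → 6; minimax = 6.
5 ≠ 6, so there is no saddle point; optimal play is mixed.
Let Row play R1 with probability p. Expected payoff against E: 4p + 6(1−p) = −2p + 6; against W: 6p + 5(1−p) = p + 5.
Setting these equal: −2p + 6 = p + 5 ⇒ −3p = -1 ⇒ p = 1/3, and the value is (-2)·(1/3) + 6 = 16/3.
For Column: with q = P(E), equating R1's and R2's payoffs gives −2q + 6 = q + 5 ⇒ q = 1/3.

2/3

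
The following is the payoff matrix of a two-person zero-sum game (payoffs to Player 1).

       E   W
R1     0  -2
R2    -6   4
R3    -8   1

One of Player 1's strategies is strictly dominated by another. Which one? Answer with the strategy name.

R3

R2 gives a strictly higher payoff than R3 against every column: -6 > -8, 4 > 1.
So R3 is strictly dominated and Player 1 never plays it.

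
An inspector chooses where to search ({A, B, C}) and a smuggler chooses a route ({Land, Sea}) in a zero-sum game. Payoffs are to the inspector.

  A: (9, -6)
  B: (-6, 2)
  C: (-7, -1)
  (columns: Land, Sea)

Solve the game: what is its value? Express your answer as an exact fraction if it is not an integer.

-18/23

Row minima: A → -6, B → -6, C → -7; maximin = -6.
Column maxima: Land → 9, Sea → 2; minimax = 2.
-6 ≠ 2, so there is no saddle point; optimal play is mixed.
C is strictly dominated by B, so the inspector never plays it.
On the remaining 2×2 (A, B vs Land, Sea):
Let the inspector play A with probability p. Expected payoff against Land: 9p + (-6)(1−p) = 15p − 6; against Sea: (-6)p + 2(1−p) = −8p + 2.
Setting these equal: 15p − 6 = −8p + 2 ⇒ 23p = 8 ⇒ p = 8/23, and the value is (15)·(8/23) − 6 = -18/23.
For the smuggler: with q = P(Land), equating A's and B's payoffs gives 15q − 6 = −8q + 2 ⇒ q = 8/23.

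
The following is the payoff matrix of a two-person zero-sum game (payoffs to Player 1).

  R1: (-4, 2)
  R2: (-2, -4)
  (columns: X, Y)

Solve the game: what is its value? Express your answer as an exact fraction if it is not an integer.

Row minima: R1 → -4, R2 → -4; maximin = -4.
Column maxima: X → -2, Y → 2; minimax = -2.
-4 ≠ -2, so there is no saddle point; optimal play is mixed.
Let Player 1 play R1 with probability p. Expected payoff against X: (-4)p + (-2)(1−p) = −2p − 2; against Y: 2p + (-4)(1−p) = 6p − 4.
Setting these equal: −2p − 2 = 6p − 4 ⇒ −8p = -2 ⇒ p = 1/4, and the value is (-2)·(1/4) − 2 = -5/2.
For Player 2: with q = P(X), equating R1's and R2's payoffs gives −6q + 2 = 2q − 4 ⇒ q = 3/4.

-5/2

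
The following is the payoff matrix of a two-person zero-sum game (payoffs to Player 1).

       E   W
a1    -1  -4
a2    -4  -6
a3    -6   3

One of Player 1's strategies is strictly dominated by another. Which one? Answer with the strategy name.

a2

a1 gives a strictly higher payoff than a2 against every column: -1 > -4, -4 > -6.
So a2 is strictly dominated and Player 1 never plays it.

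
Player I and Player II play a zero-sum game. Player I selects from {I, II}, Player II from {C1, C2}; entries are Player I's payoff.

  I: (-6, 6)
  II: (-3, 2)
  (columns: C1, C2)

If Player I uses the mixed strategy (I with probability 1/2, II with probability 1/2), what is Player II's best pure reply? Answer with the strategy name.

C1

If Player II plays C1, Player I's expected payoff is (1/2)·(-6) + (1/2)·(-3) = -9/2.
If Player II plays C2, Player I's expected payoff is (1/2)·6 + (1/2)·2 = 4.
Player II minimizes Player I's payoff; the smallest is -9/2, so the best response is C1.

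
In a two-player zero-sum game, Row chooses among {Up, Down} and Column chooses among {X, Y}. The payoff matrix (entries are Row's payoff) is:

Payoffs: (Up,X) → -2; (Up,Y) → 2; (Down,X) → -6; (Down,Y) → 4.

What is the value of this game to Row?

-2

Row minima: Up → -2, Down → -6; maximin = -2.
Column maxima: X → -2, Y → 4; minimax = -2.
Since maximin = minimax = -2, there is a saddle point and the value is -2.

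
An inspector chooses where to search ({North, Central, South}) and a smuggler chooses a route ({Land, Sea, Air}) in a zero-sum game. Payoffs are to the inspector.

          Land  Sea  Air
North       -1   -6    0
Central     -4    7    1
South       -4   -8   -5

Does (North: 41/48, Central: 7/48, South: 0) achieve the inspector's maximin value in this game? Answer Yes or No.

Against Land this mix gives (41/48)·(-1) + (7/48)·(-4) = -23/16.
Against Sea this mix gives (41/48)·(-6) + (7/48)·7 = -197/48.
Against Air this mix gives (41/48)·0 + (7/48)·1 = 7/48.
The smuggler will play Sea, holding the inspector to -197/48. Shifting weight toward the row that does better against Sea would raise this floor (the equalizing mix achieves -31/16 against both Sea and Land), so the proposed strategy is not optimal.

No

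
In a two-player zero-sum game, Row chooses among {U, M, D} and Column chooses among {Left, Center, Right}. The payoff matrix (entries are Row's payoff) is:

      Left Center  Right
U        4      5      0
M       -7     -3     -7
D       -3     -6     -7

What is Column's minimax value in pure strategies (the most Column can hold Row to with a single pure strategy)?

0

Column maxima: Left → 4, Center → 5, Right → 0.
The smallest of these is 0.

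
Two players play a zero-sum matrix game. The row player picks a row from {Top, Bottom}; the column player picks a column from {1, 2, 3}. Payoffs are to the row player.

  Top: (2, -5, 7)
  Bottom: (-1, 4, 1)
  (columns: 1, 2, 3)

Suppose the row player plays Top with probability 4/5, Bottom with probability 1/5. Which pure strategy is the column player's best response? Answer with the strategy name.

2

If the column player plays 1, the row player's expected payoff is (4/5)·2 + (1/5)·(-1) = 7/5.
If the column player plays 2, the row player's expected payoff is (4/5)·(-5) + (1/5)·4 = -16/5.
If the column player plays 3, the row player's expected payoff is (4/5)·7 + (1/5)·1 = 29/5.
The column player minimizes the row player's payoff; the smallest is -16/5, so the best response is 2.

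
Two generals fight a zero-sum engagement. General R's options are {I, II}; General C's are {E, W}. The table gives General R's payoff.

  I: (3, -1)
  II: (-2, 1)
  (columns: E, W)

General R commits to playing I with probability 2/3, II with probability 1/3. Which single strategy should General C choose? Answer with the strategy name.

If General C plays E, General R's expected payoff is (2/3)·3 + (1/3)·(-2) = 4/3.
If General C plays W, General R's expected payoff is (2/3)·(-1) + (1/3)·1 = -1/3.
General C minimizes General R's payoff; the smallest is -1/3, so the best response is W.

W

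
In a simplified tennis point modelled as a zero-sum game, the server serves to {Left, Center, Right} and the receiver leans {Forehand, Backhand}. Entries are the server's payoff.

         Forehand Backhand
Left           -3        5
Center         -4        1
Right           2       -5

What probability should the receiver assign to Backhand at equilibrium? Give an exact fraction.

Row minima: Left → -3, Center → -4, Right → -5; maximin = -3.
Column maxima: Forehand → 2, Backhand → 5; minimax = 2.
-3 ≠ 2, so there is no saddle point; optimal play is mixed.
Center is strictly dominated by Left, so the server never plays it.
On the remaining 2×2 (Left, Right vs Forehand, Backhand):
Let the server play Left with probability p. Expected payoff against Forehand: (-3)p + 2(1−p) = −5p + 2; against Backhand: 5p + (-5)(1−p) = 10p − 5.
Setting these equal: −5p + 2 = 10p − 5 ⇒ −15p = -7 ⇒ p = 7/15, and the value is (-5)·(7/15) + 2 = -1/3.
For the receiver: with q = P(Forehand), equating Left's and Right's payoffs gives −8q + 5 = 7q − 5 ⇒ q = 2/3.

1/3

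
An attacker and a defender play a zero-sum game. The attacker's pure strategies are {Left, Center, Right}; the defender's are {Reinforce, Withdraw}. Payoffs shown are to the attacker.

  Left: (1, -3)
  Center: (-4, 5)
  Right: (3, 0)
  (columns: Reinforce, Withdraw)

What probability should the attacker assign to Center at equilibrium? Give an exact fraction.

1/4

Row minima: Left → -3, Center → -4, Right → 0; maximin = 0.
Column maxima: Reinforce → 3, Withdraw → 5; minimax = 3.
0 ≠ 3, so there is no saddle point; optimal play is mixed.
Left is strictly dominated by Right, so the attacker never plays it.
On the remaining 2×2 (Center, Right vs Reinforce, Withdraw):
Let the attacker play Center with probability p. Expected payoff against Reinforce: (-4)p + 3(1−p) = −7p + 3; against Withdraw: 5p + 0(1−p) = 5p.
Setting these equal: −7p + 3 = 5p ⇒ −12p = -3 ⇒ p = 1/4, and the value is (-7)·(1/4) + 3 = 5/4.
For the defender: with q = P(Reinforce), equating Center's and Right's payoffs gives −9q + 5 = 3q ⇒ q = 5/12.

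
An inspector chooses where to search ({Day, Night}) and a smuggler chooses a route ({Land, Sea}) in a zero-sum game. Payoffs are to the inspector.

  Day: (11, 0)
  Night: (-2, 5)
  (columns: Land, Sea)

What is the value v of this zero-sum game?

Row minima: Day → 0, Night → -2; maximin = 0.
Column maxima: Land → 11, Sea → 5; minimax = 5.
0 ≠ 5, so there is no saddle point; optimal play is mixed.
Let the inspector play Day with probability p. Expected payoff against Land: 11p + (-2)(1−p) = 13p − 2; against Sea: 0p + 5(1−p) = −5p + 5.
Setting these equal: 13p − 2 = −5p + 5 ⇒ 18p = 7 ⇒ p = 7/18, and the value is (13)·(7/18) − 2 = 55/18.
For the smuggler: with q = P(Land), equating Day's and Night's payoffs gives 11q = −7q + 5 ⇒ q = 5/18.

55/18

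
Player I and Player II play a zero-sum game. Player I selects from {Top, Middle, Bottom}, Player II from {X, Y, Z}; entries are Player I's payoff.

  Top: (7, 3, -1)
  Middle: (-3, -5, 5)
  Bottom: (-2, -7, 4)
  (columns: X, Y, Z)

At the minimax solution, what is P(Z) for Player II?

Row minima: Top → -1, Middle → -5, Bottom → -7; maximin = -1.
Column maxima: X → 7, Y → 3, Z → 5; minimax = 3.
-1 ≠ 3, so there is no saddle point; optimal play is mixed.
X is strictly dominated by Y (it gives Player I strictly more in every row), so Player II never plays it.
With X eliminated, Bottom is strictly dominated by Middle (Middle gives Player I strictly more in every remaining column), so Player I never plays it.
On the remaining 2×2 (Top, Middle vs Y, Z):
Let Player I play Top with probability p. Expected payoff against Y: 3p + (-5)(1−p) = 8p − 5; against Z: (-1)p + 5(1−p) = −6p + 5.
Setting these equal: 8p − 5 = −6p + 5 ⇒ 14p = 10 ⇒ p = 5/7, and the value is (8)·(5/7) − 5 = 5/7.
For Player II: with q = P(Y), equating Top's and Middle's payoffs gives 4q − 1 = −10q + 5 ⇒ q = 3/7.

4/7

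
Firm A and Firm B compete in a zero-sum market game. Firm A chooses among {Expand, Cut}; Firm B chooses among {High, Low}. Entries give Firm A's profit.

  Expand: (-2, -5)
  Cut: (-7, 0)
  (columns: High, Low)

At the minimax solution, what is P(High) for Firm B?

1/2

Row minima: Expand → -5, Cut → -7; maximin = -5.
Column maxima: High → -2, Low → 0; minimax = -2.
-5 ≠ -2, so there is no saddle point; optimal play is mixed.
Let Firm A play Expand with probability p. Expected payoff against High: (-2)p + (-7)(1−p) = 5p − 7; against Low: (-5)p + 0(1−p) = −5p.
Setting these equal: 5p − 7 = −5p ⇒ 10p = 7 ⇒ p = 7/10, and the value is (5)·(7/10) − 7 = -7/2.
For Firm B: with q = P(High), equating Expand's and Cut's payoffs gives 3q − 5 = −7q ⇒ q = 1/2.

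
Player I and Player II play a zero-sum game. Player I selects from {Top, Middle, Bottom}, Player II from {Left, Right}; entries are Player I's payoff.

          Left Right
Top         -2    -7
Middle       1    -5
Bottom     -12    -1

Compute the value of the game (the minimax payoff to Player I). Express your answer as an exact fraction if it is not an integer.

Row minima: Top → -7, Middle → -5, Bottom → -12; maximin = -5.
Column maxima: Left → 1, Right → -1; minimax = -1.
-5 ≠ -1, so there is no saddle point; optimal play is mixed.
Top is strictly dominated by Middle, so Player I never plays it.
On the remaining 2×2 (Middle, Bottom vs Left, Right):
Let Player I play Middle with probability p. Expected payoff against Left: 1p + (-12)(1−p) = 13p − 12; against Right: (-5)p + (-1)(1−p) = −4p − 1.
Setting these equal: 13p − 12 = −4p − 1 ⇒ 17p = 11 ⇒ p = 11/17, and the value is (13)·(11/17) − 12 = -61/17.
For Player II: with q = P(Left), equating Middle's and Bottom's payoffs gives 6q − 5 = −11q − 1 ⇒ q = 4/17.

-61/17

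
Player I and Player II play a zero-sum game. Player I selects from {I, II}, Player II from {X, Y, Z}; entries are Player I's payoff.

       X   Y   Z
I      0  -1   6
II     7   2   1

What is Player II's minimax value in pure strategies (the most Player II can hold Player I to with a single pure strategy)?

2

Column maxima: X → 7, Y → 2, Z → 6.
The smallest of these is 2.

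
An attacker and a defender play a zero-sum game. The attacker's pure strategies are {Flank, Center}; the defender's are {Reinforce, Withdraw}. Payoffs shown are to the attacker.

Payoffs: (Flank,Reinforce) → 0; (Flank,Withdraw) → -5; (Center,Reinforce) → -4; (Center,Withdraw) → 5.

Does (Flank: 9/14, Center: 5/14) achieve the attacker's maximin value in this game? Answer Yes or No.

Against Reinforce this mix gives (9/14)·0 + (5/14)·(-4) = -10/7.
Against Withdraw this mix gives (9/14)·(-5) + (5/14)·5 = -10/7.
All of the defender's active replies (Reinforce, Withdraw) yield -10/7, and no column does worse for the attacker. The mix makes the defender indifferent and guarantees -10/7, so it is optimal.

Yes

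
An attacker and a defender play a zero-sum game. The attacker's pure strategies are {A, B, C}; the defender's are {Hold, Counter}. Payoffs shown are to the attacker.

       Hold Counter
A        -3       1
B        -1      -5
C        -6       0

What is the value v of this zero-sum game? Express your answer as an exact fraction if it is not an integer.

-2

Row minima: A → -3, B → -5, C → -6; maximin = -3.
Column maxima: Hold → -1, Counter → 1; minimax = -1.
-3 ≠ -1, so there is no saddle point; optimal play is mixed.
C is strictly dominated by A, so the attacker never plays it.
On the remaining 2×2 (A, B vs Hold, Counter):
Let the attacker play A with probability p. Expected payoff against Hold: (-3)p + (-1)(1−p) = −2p − 1; against Counter: 1p + (-5)(1−p) = 6p − 5.
Setting these equal: −2p − 1 = 6p − 5 ⇒ −8p = -4 ⇒ p = 1/2, and the value is (-2)·(1/2) − 1 = -2.
For the defender: with q = P(Hold), equating A's and B's payoffs gives −4q + 1 = 4q − 5 ⇒ q = 3/4.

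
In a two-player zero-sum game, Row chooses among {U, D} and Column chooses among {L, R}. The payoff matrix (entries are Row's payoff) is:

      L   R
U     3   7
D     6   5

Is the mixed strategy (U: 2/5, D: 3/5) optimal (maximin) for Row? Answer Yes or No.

Against L this mix gives (2/5)·3 + (3/5)·6 = 24/5.
Against R this mix gives (2/5)·7 + (3/5)·5 = 29/5.
Column will play L, holding Row to 24/5. Shifting weight toward the row that does better against L would raise this floor (the equalizing mix achieves 27/5 against both L and R), so the proposed strategy is not optimal.

No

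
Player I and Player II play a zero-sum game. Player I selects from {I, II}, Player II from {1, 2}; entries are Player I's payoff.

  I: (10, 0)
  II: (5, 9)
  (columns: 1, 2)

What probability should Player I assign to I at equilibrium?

2/7

Row minima: I → 0, II → 5; maximin = 5.
Column maxima: 1 → 10, 2 → 9; minimax = 9.
5 ≠ 9, so there is no saddle point; optimal play is mixed.
Let Player I play I with probability p. Expected payoff against 1: 10p + 5(1−p) = 5p + 5; against 2: 0p + 9(1−p) = −9p + 9.
Setting these equal: 5p + 5 = −9p + 9 ⇒ 14p = 4 ⇒ p = 2/7, and the value is (5)·(2/7) + 5 = 45/7.
For Player II: with q = P(1), equating I's and II's payoffs gives 10q = −4q + 9 ⇒ q = 9/14.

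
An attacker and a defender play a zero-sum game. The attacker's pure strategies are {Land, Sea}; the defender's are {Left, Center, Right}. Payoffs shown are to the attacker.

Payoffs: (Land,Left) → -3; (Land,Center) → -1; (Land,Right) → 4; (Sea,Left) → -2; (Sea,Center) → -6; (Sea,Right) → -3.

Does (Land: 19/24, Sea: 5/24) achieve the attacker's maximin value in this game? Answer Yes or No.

Against Left this mix gives (19/24)·(-3) + (5/24)·(-2) = -67/24.
Against Center this mix gives (19/24)·(-1) + (5/24)·(-6) = -49/24.
Against Right this mix gives (19/24)·4 + (5/24)·(-3) = 61/24.
The defender will play Left, holding the attacker to -67/24. Shifting weight toward the row that does better against Left would raise this floor (the equalizing mix achieves -8/3 against both Left and Center), so the proposed strategy is not optimal.

No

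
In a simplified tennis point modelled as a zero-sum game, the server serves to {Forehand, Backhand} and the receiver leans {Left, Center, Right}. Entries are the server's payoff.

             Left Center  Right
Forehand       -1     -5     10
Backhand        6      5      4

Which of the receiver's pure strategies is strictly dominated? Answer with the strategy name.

Center holds the server's payoff strictly below Left in every row: -5 < -1, 5 < 6.
So Left is strictly dominated for the receiver.

Left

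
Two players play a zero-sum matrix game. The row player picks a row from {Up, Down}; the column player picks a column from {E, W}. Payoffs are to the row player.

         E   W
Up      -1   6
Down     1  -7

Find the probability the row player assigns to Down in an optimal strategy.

7/15

Row minima: Up → -1, Down → -7; maximin = -1.
Column maxima: E → 1, W → 6; minimax = 1.
-1 ≠ 1, so there is no saddle point; optimal play is mixed.
Let the row player play Up with probability p. Expected payoff against E: (-1)p + 1(1−p) = −2p + 1; against W: 6p + (-7)(1−p) = 13p − 7.
Setting these equal: −2p + 1 = 13p − 7 ⇒ −15p = -8 ⇒ p = 8/15, and the value is (-2)·(8/15) + 1 = -1/15.
For the column player: with q = P(E), equating Up's and Down's payoffs gives −7q + 6 = 8q − 7 ⇒ q = 13/15.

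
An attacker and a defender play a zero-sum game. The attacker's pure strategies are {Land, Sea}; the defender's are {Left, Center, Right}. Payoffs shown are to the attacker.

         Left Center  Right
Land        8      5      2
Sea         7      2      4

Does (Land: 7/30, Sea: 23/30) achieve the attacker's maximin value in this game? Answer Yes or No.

No

Against Left this mix gives (7/30)·8 + (23/30)·7 = 217/30.
Against Center this mix gives (7/30)·5 + (23/30)·2 = 27/10.
Against Right this mix gives (7/30)·2 + (23/30)·4 = 53/15.
The defender will play Center, holding the attacker to 27/10. Shifting weight toward the row that does better against Center would raise this floor (the equalizing mix achieves 16/5 against both Center and Right), so the proposed strategy is not optimal.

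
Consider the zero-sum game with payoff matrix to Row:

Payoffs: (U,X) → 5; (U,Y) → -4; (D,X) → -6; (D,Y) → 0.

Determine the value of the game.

Row minima: U → -4, D → -6; maximin = -4.
Column maxima: X → 5, Y → 0; minimax = 0.
-4 ≠ 0, so there is no saddle point; optimal play is mixed.
Let Row play U with probability p. Expected payoff against X: 5p + (-6)(1−p) = 11p − 6; against Y: (-4)p + 0(1−p) = −4p.
Setting these equal: 11p − 6 = −4p ⇒ 15p = 6 ⇒ p = 2/5, and the value is (11)·(2/5) − 6 = -8/5.
For Column: with q = P(X), equating U's and D's payoffs gives 9q − 4 = −6q ⇒ q = 4/15.

-8/5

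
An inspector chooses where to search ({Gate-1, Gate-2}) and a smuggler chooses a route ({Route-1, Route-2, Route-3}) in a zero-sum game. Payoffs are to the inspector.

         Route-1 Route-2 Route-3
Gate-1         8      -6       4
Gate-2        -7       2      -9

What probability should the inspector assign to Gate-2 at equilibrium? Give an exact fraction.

Row minima: Gate-1 → -6, Gate-2 → -9; maximin = -6.
Column maxima: Route-1 → 8, Route-2 → 2, Route-3 → 4; minimax = 2.
-6 ≠ 2, so there is no saddle point; optimal play is mixed.
Route-1 is strictly dominated by Route-3 (it gives the inspector strictly more in every row), so the smuggler never plays it.
On the remaining 2×2 (Gate-1, Gate-2 vs Route-2, Route-3):
Let the inspector play Gate-1 with probability p. Expected payoff against Route-2: (-6)p + 2(1−p) = −8p + 2; against Route-3: 4p + (-9)(1−p) = 13p − 9.
Setting these equal: −8p + 2 = 13p − 9 ⇒ −21p = -11 ⇒ p = 11/21, and the value is (-8)·(11/21) + 2 = -46/21.
For the smuggler: with q = P(Route-2), equating Gate-1's and Gate-2's payoffs gives −10q + 4 = 11q − 9 ⇒ q = 13/21.

10/21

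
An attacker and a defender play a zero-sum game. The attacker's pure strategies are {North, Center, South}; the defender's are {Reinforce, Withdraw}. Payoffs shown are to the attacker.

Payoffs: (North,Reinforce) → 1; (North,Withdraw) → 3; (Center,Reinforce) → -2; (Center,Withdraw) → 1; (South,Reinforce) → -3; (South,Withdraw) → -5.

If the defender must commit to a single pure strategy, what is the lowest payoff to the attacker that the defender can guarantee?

Column maxima: Reinforce → 1, Withdraw → 3.
The smallest of these is 1.

1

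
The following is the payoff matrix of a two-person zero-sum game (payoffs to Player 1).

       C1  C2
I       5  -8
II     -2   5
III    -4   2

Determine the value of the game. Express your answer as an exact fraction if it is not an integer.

Row minima: I → -8, II → -2, III → -4; maximin = -2.
Column maxima: C1 → 5, C2 → 5; minimax = 5.
-2 ≠ 5, so there is no saddle point; optimal play is mixed.
III is strictly dominated by II, so Player 1 never plays it.
On the remaining 2×2 (I, II vs C1, C2):
Let Player 1 play I with probability p. Expected payoff against C1: 5p + (-2)(1−p) = 7p − 2; against C2: (-8)p + 5(1−p) = −13p + 5.
Setting these equal: 7p − 2 = −13p + 5 ⇒ 20p = 7 ⇒ p = 7/20, and the value is (7)·(7/20) − 2 = 9/20.
For Player 2: with q = P(C1), equating I's and II's payoffs gives 13q − 8 = −7q + 5 ⇒ q = 13/20.

9/20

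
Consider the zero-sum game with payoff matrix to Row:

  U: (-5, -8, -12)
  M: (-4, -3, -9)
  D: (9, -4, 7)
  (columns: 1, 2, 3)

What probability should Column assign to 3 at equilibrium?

1/17

Row minima: U → -12, M → -9, D → -4; maximin = -4.
Column maxima: 1 → 9, 2 → -3, 3 → 7; minimax = -3.
-4 ≠ -3, so there is no saddle point; optimal play is mixed.
U is strictly dominated by M, so Row never plays it.
1 is strictly dominated by 3 (it gives Row strictly more in every row), so Column never plays it.
On the remaining 2×2 (M, D vs 2, 3):
Let Row play M with probability p. Expected payoff against 2: (-3)p + (-4)(1−p) = p − 4; against 3: (-9)p + 7(1−p) = −16p + 7.
Setting these equal: p − 4 = −16p + 7 ⇒ 17p = 11 ⇒ p = 11/17, and the value is (1)·(11/17) − 4 = -57/17.
For Column: with q = P(2), equating M's and D's payoffs gives 6q − 9 = −11q + 7 ⇒ q = 16/17.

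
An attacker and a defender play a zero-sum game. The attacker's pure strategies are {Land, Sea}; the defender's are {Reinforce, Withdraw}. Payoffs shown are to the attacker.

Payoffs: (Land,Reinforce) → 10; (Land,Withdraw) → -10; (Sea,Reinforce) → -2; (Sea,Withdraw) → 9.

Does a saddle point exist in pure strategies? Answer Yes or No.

No

Row minima: Land → -10, Sea → -2; maximin = -2.
Column maxima: Reinforce → 10, Withdraw → 9; minimax = 9.
-2 ≠ 9, so no pure-strategy equilibrium exists.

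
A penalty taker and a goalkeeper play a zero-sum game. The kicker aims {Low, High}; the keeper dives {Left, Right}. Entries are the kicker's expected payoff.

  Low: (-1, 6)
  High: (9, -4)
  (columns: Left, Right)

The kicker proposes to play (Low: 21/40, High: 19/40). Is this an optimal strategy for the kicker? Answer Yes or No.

Against Left this mix gives (21/40)·(-1) + (19/40)·9 = 15/4.
Against Right this mix gives (21/40)·6 + (19/40)·(-4) = 5/4.
The keeper will play Right, holding the kicker to 5/4. Shifting weight toward the row that does better against Right would raise this floor (the equalizing mix achieves 5/2 against both Right and Left), so the proposed strategy is not optimal.

No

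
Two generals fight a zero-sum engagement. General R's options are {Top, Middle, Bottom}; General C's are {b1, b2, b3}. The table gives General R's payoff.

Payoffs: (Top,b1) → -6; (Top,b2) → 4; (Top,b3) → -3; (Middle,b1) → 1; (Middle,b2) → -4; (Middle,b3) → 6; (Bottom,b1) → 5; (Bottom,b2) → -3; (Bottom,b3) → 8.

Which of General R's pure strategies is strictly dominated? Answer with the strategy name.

Bottom gives a strictly higher payoff than Middle against every column: 5 > 1, -3 > -4, 8 > 6.
So Middle is strictly dominated and General R never plays it.

Middle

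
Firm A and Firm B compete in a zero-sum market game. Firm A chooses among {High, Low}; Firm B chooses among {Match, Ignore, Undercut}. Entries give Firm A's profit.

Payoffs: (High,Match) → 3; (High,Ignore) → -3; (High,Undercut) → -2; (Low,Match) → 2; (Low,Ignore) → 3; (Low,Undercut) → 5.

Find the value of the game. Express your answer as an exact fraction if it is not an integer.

Row minima: High → -3, Low → 2; maximin = 2.
Column maxima: Match → 3, Ignore → 3, Undercut → 5; minimax = 3.
2 ≠ 3, so there is no saddle point; optimal play is mixed.
Undercut is strictly dominated by Ignore (it gives Firm A strictly more in every row), so Firm B never plays it.
On the remaining 2×2 (High, Low vs Match, Ignore):
Let Firm A play High with probability p. Expected payoff against Match: 3p + 2(1−p) = p + 2; against Ignore: (-3)p + 3(1−p) = −6p + 3.
Setting these equal: p + 2 = −6p + 3 ⇒ 7p = 1 ⇒ p = 1/7, and the value is (1)·(1/7) + 2 = 15/7.
For Firm B: with q = P(Match), equating High's and Low's payoffs gives 6q − 3 = −q + 3 ⇒ q = 6/7.

15/7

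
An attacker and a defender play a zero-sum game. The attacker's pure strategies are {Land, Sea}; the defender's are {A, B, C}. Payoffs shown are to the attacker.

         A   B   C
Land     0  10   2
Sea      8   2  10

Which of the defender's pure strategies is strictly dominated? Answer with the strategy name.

A holds the attacker's payoff strictly below C in every row: 0 < 2, 8 < 10.
So C is strictly dominated for the defender.

C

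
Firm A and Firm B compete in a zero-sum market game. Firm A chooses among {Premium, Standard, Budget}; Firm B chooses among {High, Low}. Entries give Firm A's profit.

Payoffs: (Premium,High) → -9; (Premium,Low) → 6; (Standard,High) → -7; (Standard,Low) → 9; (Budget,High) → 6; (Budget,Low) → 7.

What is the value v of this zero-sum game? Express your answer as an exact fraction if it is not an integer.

Row minima: Premium → -9, Standard → -7, Budget → 6; maximin = 6.
Column maxima: High → 6, Low → 9; minimax = 6.
Since maximin = minimax = 6, there is a saddle point and the value is 6.

6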